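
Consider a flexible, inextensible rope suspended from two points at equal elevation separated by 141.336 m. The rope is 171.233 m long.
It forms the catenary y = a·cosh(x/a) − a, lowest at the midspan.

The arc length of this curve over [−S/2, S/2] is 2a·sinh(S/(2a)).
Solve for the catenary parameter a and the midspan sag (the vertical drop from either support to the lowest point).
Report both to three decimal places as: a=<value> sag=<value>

seed: a₀ = √(S³/(24(L−S))) = √(141.336³/(24·29.897)) = 62.727758
iter 1: u=1.126583  f(a)=+1.956e+00  f'(a)=-1.080e+00  a ← 62.727758 − (+1.956e+00/-1.080e+00) = 64.538789
iter 2: u=1.094969  f(a)=+8.789e-02  f'(a)=-9.847e-01  a ← 64.538789 − (+8.789e-02/-9.847e-01) = 64.628039
iter 3: u=1.093457  f(a)=+1.960e-04  f'(a)=-9.804e-01  a ← 64.628039 − (+1.960e-04/-9.804e-01) = 64.628239
iter 4: u=1.093454  f(a)=+9.798e-10  f'(a)=-9.803e-01  a ← 64.628239 − (+9.798e-10/-9.803e-01) = 64.628239
iter 5: u=1.093454  f(a)=+0.000e+00  f'(a)=-9.803e-01  a ← 64.628239 − (+0.000e+00/-9.803e-01) = 64.628239
converged: |Δa| < 1e-12 after 5 iterations
sag = a·(cosh(S/(2a)) − 1) = 64.628239·(cosh(1.093454) − 1) = 42.642420
T_max/T_min = cosh(S/(2a)) = 1.659811

a=64.628 sag=42.642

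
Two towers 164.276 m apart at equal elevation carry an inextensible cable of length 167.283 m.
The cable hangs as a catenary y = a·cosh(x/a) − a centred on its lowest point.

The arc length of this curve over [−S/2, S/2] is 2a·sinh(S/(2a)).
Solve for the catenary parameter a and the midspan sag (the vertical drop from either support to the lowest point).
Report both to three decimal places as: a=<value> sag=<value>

a=248.528 sag=13.697

seed: a₀ = √(S³/(24(L−S))) = √(164.276³/(24·3.007)) = 247.849955
iter 1: u=0.331402  f(a)=+1.656e-02  f'(a)=-2.453e-02  a ← 247.849955 − (+1.656e-02/-2.453e-02) = 248.524814
iter 2: u=0.330502  f(a)=+6.786e-05  f'(a)=-2.433e-02  a ← 248.524814 − (+6.786e-05/-2.433e-02) = 248.527603
iter 3: u=0.330498  f(a)=+1.151e-09  f'(a)=-2.433e-02  a ← 248.527603 − (+1.151e-09/-2.433e-02) = 248.527603
iter 4: u=0.330498  f(a)=+0.000e+00  f'(a)=-2.433e-02  a ← 248.527603 − (+0.000e+00/-2.433e-02) = 248.527603
converged: |Δa| < 1e-12 after 4 iterations
sag = a·(cosh(S/(2a)) − 1) = 248.527603·(cosh(0.330498) − 1) = 13.697243
T_max/T_min = cosh(S/(2a)) = 1.055114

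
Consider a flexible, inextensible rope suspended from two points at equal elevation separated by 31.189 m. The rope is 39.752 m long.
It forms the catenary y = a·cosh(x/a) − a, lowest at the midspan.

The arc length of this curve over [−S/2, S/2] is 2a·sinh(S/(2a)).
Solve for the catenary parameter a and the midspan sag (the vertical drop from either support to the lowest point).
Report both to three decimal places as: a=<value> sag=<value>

a=12.622 sag=10.923

seed: a₀ = √(S³/(24(L−S))) = √(31.189³/(24·8.563)) = 12.150204
iter 1: u=1.283476  f(a)=+7.336e-01  f'(a)=-1.656e+00  a ← 12.150204 − (+7.336e-01/-1.656e+00) = 12.593254
iter 2: u=1.238322  f(a)=+4.204e-02  f'(a)=-1.471e+00  a ← 12.593254 − (+4.204e-02/-1.471e+00) = 12.621830
iter 3: u=1.235518  f(a)=+1.566e-04  f'(a)=-1.460e+00  a ← 12.621830 − (+1.566e-04/-1.460e+00) = 12.621937
iter 4: u=1.235508  f(a)=+2.190e-09  f'(a)=-1.460e+00  a ← 12.621937 − (+2.190e-09/-1.460e+00) = 12.621937
iter 5: u=1.235508  f(a)=+7.105e-15  f'(a)=-1.460e+00  a ← 12.621937 − (+7.105e-15/-1.460e+00) = 12.621937
converged: |Δa| < 1e-12 after 5 iterations
sag = a·(cosh(S/(2a)) − 1) = 12.621937·(cosh(1.235508) − 1) = 10.923098
T_max/T_min = cosh(S/(2a)) = 1.865406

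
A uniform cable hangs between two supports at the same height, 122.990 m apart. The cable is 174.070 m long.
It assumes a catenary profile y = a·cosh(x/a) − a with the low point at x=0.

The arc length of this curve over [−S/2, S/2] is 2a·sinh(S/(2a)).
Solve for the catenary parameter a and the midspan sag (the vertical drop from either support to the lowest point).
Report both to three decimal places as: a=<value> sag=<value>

seed: a₀ = √(S³/(24(L−S))) = √(122.990³/(24·51.080)) = 38.955935
iter 1: u=1.578578  f(a)=+6.755e+00  f'(a)=-3.337e+00  a ← 38.955935 − (+6.755e+00/-3.337e+00) = 40.980386
iter 2: u=1.500596  f(a)=+5.623e-01  f'(a)=-2.802e+00  a ← 40.980386 − (+5.623e-01/-2.802e+00) = 41.181035
iter 3: u=1.493284  f(a)=+4.678e-03  f'(a)=-2.756e+00  a ← 41.181035 − (+4.678e-03/-2.756e+00) = 41.182733
iter 4: u=1.493223  f(a)=+3.297e-07  f'(a)=-2.756e+00  a ← 41.182733 − (+3.297e-07/-2.756e+00) = 41.182733
iter 5: u=1.493223  f(a)=+0.000e+00  f'(a)=-2.756e+00  a ← 41.182733 − (+0.000e+00/-2.756e+00) = 41.182733
converged: |Δa| < 1e-12 after 5 iterations
sag = a·(cosh(S/(2a)) − 1) = 41.182733·(cosh(1.493223) − 1) = 55.103864
T_max/T_min = cosh(S/(2a)) = 2.338033

a=41.183 sag=55.104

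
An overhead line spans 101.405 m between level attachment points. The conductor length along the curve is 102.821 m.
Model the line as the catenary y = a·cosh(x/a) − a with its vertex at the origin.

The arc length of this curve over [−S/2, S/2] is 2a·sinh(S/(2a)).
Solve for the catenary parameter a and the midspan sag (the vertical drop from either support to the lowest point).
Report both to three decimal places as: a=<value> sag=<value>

seed: a₀ = √(S³/(24(L−S))) = √(101.405³/(24·1.416)) = 175.166804
iter 1: u=0.289453  f(a)=+5.944e-03  f'(a)=-1.630e-02  a ← 175.166804 − (+5.944e-03/-1.630e-02) = 175.531373
iter 2: u=0.288851  f(a)=+1.861e-05  f'(a)=-1.620e-02  a ← 175.531373 − (+1.861e-05/-1.620e-02) = 175.532521
iter 3: u=0.288850  f(a)=+1.836e-10  f'(a)=-1.620e-02  a ← 175.532521 − (+1.836e-10/-1.620e-02) = 175.532521
iter 4: u=0.288850  f(a)=+0.000e+00  f'(a)=-1.620e-02  a ← 175.532521 − (+0.000e+00/-1.620e-02) = 175.532521
converged: |Δa| < 1e-12 after 4 iterations
sag = a·(cosh(S/(2a)) − 1) = 175.532521·(cosh(0.288850) − 1) = 7.373754
T_max/T_min = cosh(S/(2a)) = 1.042008

a=175.533 sag=7.374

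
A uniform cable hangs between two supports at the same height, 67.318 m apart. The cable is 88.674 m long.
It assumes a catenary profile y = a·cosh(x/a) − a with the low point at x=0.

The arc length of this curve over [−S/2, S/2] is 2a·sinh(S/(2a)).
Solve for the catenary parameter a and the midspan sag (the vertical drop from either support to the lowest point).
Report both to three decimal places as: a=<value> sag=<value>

a=25.482 sag=25.656

seed: a₀ = √(S³/(24(L−S))) = √(67.318³/(24·21.356)) = 24.396708
iter 1: u=1.379653  f(a)=+2.127e+00  f'(a)=-2.107e+00  a ← 24.396708 − (+2.127e+00/-2.107e+00) = 25.406032
iter 2: u=1.324843  f(a)=+1.391e-01  f'(a)=-1.840e+00  a ← 25.406032 − (+1.391e-01/-1.840e+00) = 25.481643
iter 3: u=1.320912  f(a)=+6.873e-04  f'(a)=-1.822e+00  a ← 25.481643 − (+6.873e-04/-1.822e+00) = 25.482021
iter 4: u=1.320892  f(a)=+1.696e-08  f'(a)=-1.822e+00  a ← 25.482021 − (+1.696e-08/-1.822e+00) = 25.482021
iter 5: u=1.320892  f(a)=-1.421e-14  f'(a)=-1.822e+00  a ← 25.482021 − (-1.421e-14/-1.822e+00) = 25.482021
converged: |Δa| < 1e-12 after 5 iterations
sag = a·(cosh(S/(2a)) − 1) = 25.482021·(cosh(1.320892) − 1) = 25.656057
T_max/T_min = cosh(S/(2a)) = 2.006830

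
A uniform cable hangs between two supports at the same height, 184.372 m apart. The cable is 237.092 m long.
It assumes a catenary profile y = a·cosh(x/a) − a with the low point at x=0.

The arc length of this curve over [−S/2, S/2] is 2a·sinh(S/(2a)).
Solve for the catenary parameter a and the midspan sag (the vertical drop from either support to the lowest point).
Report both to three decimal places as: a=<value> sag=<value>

seed: a₀ = √(S³/(24(L−S))) = √(184.372³/(24·52.720)) = 70.379978
iter 1: u=1.309833  f(a)=+4.712e+00  f'(a)=-1.771e+00  a ← 70.379978 − (+4.712e+00/-1.771e+00) = 73.039781
iter 2: u=1.262134  f(a)=+2.803e-01  f'(a)=-1.566e+00  a ← 73.039781 − (+2.803e-01/-1.566e+00) = 73.218706
iter 3: u=1.259050  f(a)=+1.130e-03  f'(a)=-1.554e+00  a ← 73.218706 − (+1.130e-03/-1.554e+00) = 73.219433
iter 4: u=1.259037  f(a)=+1.855e-08  f'(a)=-1.554e+00  a ← 73.219433 − (+1.855e-08/-1.554e+00) = 73.219433
iter 5: u=1.259037  f(a)=+0.000e+00  f'(a)=-1.554e+00  a ← 73.219433 − (+0.000e+00/-1.554e+00) = 73.219433
converged: |Δa| < 1e-12 after 5 iterations
sag = a·(cosh(S/(2a)) − 1) = 73.219433·(cosh(1.259037) − 1) = 66.115557
T_max/T_min = cosh(S/(2a)) = 1.902978

a=73.219 sag=66.116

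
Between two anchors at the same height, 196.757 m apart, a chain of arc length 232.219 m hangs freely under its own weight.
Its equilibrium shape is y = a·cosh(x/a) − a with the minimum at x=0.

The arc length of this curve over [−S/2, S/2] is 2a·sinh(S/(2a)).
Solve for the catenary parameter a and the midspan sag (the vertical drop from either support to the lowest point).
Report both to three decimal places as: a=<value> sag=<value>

a=97.062 sag=54.274

seed: a₀ = √(S³/(24(L−S))) = √(196.757³/(24·35.462)) = 94.603685
iter 1: u=1.039901  f(a)=+1.968e+00  f'(a)=-8.340e-01  a ← 94.603685 − (+1.968e+00/-8.340e-01) = 96.962951
iter 2: u=1.014599  f(a)=+7.601e-02  f'(a)=-7.707e-01  a ← 96.962951 − (+7.601e-02/-7.707e-01) = 97.061576
iter 3: u=1.013568  f(a)=+1.235e-04  f'(a)=-7.682e-01  a ← 97.061576 − (+1.235e-04/-7.682e-01) = 97.061736
iter 4: u=1.013566  f(a)=+3.274e-10  f'(a)=-7.681e-01  a ← 97.061736 − (+3.274e-10/-7.681e-01) = 97.061736
iter 5: u=1.013566  f(a)=-8.527e-14  f'(a)=-7.681e-01  a ← 97.061736 − (-8.527e-14/-7.681e-01) = 97.061736
converged: |Δa| < 1e-12 after 5 iterations
sag = a·(cosh(S/(2a)) − 1) = 97.061736·(cosh(1.013566) − 1) = 54.273642
T_max/T_min = cosh(S/(2a)) = 1.559166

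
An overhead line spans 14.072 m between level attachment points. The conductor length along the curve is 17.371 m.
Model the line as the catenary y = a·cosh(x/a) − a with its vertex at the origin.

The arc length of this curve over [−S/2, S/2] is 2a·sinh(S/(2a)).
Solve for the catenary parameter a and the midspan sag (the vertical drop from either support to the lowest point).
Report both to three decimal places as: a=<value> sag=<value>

a=6.131 sag=4.501

seed: a₀ = √(S³/(24(L−S))) = √(14.072³/(24·3.299)) = 5.932489
iter 1: u=1.186011  f(a)=+2.399e-01  f'(a)=-1.277e+00  a ← 5.932489 − (+2.399e-01/-1.277e+00) = 6.120434
iter 2: u=1.149592  f(a)=+1.187e-02  f'(a)=-1.153e+00  a ← 6.120434 − (+1.187e-02/-1.153e+00) = 6.130731
iter 3: u=1.147661  f(a)=+3.243e-05  f'(a)=-1.147e+00  a ← 6.130731 − (+3.243e-05/-1.147e+00) = 6.130759
iter 4: u=1.147656  f(a)=+2.434e-10  f'(a)=-1.147e+00  a ← 6.130759 − (+2.434e-10/-1.147e+00) = 6.130759
iter 5: u=1.147656  f(a)=+3.553e-15  f'(a)=-1.147e+00  a ← 6.130759 − (+3.553e-15/-1.147e+00) = 6.130759
converged: |Δa| < 1e-12 after 5 iterations
sag = a·(cosh(S/(2a)) − 1) = 6.130759·(cosh(1.147656) − 1) = 4.500521
T_max/T_min = cosh(S/(2a)) = 1.734089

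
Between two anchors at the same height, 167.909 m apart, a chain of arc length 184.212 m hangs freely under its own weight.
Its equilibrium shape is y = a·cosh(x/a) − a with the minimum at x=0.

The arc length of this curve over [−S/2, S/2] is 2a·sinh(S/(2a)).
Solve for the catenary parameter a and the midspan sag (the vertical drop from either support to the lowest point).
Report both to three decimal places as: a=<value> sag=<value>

a=111.562 sag=33.109

seed: a₀ = √(S³/(24(L−S))) = √(167.909³/(24·16.303)) = 109.994654
iter 1: u=0.763260  f(a)=+4.815e-01  f'(a)=-3.141e-01  a ← 109.994654 − (+4.815e-01/-3.141e-01) = 111.527836
iter 2: u=0.752767  f(a)=+1.025e-02  f'(a)=-3.008e-01  a ← 111.527836 − (+1.025e-02/-3.008e-01) = 111.561918
iter 3: u=0.752537  f(a)=+4.872e-06  f'(a)=-3.005e-01  a ← 111.561918 − (+4.872e-06/-3.005e-01) = 111.561935
iter 4: u=0.752537  f(a)=+1.080e-12  f'(a)=-3.005e-01  a ← 111.561935 − (+1.080e-12/-3.005e-01) = 111.561935
converged: |Δa| < 1e-12 after 4 iterations
sag = a·(cosh(S/(2a)) − 1) = 111.561935·(cosh(0.752537) − 1) = 33.108658
T_max/T_min = cosh(S/(2a)) = 1.296774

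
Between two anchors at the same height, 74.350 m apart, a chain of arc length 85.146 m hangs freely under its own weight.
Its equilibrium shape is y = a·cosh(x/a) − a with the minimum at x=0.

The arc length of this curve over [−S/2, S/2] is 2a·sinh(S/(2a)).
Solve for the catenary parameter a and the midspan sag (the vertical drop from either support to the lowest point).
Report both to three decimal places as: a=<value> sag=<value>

a=40.668 sag=18.208

seed: a₀ = √(S³/(24(L−S))) = √(74.350³/(24·10.796)) = 39.827624
iter 1: u=0.933397  f(a)=+4.802e-01  f'(a)=-5.909e-01  a ← 39.827624 − (+4.802e-01/-5.909e-01) = 40.640275
iter 2: u=0.914733  f(a)=+1.509e-02  f'(a)=-5.543e-01  a ← 40.640275 − (+1.509e-02/-5.543e-01) = 40.667500
iter 3: u=0.914121  f(a)=+1.597e-05  f'(a)=-5.531e-01  a ← 40.667500 − (+1.597e-05/-5.531e-01) = 40.667529
iter 4: u=0.914120  f(a)=+1.793e-11  f'(a)=-5.531e-01  a ← 40.667529 − (+1.793e-11/-5.531e-01) = 40.667529
converged: |Δa| < 1e-12 after 4 iterations
sag = a·(cosh(S/(2a)) − 1) = 40.667529·(cosh(0.914120) − 1) = 18.207833
T_max/T_min = cosh(S/(2a)) = 1.447724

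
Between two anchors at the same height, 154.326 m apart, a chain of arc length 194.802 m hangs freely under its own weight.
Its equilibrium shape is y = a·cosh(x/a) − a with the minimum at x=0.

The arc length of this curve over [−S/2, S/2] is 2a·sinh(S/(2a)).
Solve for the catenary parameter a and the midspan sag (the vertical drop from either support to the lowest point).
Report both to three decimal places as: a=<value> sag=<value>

a=63.798 sag=52.637

seed: a₀ = √(S³/(24(L−S))) = √(154.326³/(24·40.476)) = 61.511205
iter 1: u=1.254454  f(a)=+3.307e+00  f'(a)=-1.535e+00  a ← 61.511205 − (+3.307e+00/-1.535e+00) = 63.665236
iter 2: u=1.212012  f(a)=+1.816e-01  f'(a)=-1.371e+00  a ← 63.665236 − (+1.816e-01/-1.371e+00) = 63.797749
iter 3: u=1.209494  f(a)=+6.185e-04  f'(a)=-1.361e+00  a ← 63.797749 − (+6.185e-04/-1.361e+00) = 63.798204
iter 4: u=1.209485  f(a)=+7.226e-09  f'(a)=-1.361e+00  a ← 63.798204 − (+7.226e-09/-1.361e+00) = 63.798204
iter 5: u=1.209485  f(a)=-2.842e-14  f'(a)=-1.361e+00  a ← 63.798204 − (-2.842e-14/-1.361e+00) = 63.798204
converged: |Δa| < 1e-12 after 5 iterations
sag = a·(cosh(S/(2a)) − 1) = 63.798204·(cosh(1.209485) − 1) = 52.637038
T_max/T_min = cosh(S/(2a)) = 1.825055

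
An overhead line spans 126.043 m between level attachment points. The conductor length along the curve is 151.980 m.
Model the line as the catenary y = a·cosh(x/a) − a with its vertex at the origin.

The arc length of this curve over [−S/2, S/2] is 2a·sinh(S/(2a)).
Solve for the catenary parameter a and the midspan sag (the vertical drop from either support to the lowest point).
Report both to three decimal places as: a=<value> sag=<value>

seed: a₀ = √(S³/(24(L−S))) = √(126.043³/(24·25.937)) = 56.716916
iter 1: u=1.111159  f(a)=+1.649e+00  f'(a)=-1.033e+00  a ← 56.716916 − (+1.649e+00/-1.033e+00) = 58.313876
iter 2: u=1.080729  f(a)=+7.221e-02  f'(a)=-9.440e-01  a ← 58.313876 − (+7.221e-02/-9.440e-01) = 58.390376
iter 3: u=1.079313  f(a)=+1.525e-04  f'(a)=-9.400e-01  a ← 58.390376 − (+1.525e-04/-9.400e-01) = 58.390538
iter 4: u=1.079310  f(a)=+6.836e-10  f'(a)=-9.400e-01  a ← 58.390538 − (+6.836e-10/-9.400e-01) = 58.390538
iter 5: u=1.079310  f(a)=+0.000e+00  f'(a)=-9.400e-01  a ← 58.390538 − (+0.000e+00/-9.400e-01) = 58.390538
converged: |Δa| < 1e-12 after 5 iterations
sag = a·(cosh(S/(2a)) − 1) = 58.390538·(cosh(1.079310) − 1) = 37.442311
T_max/T_min = cosh(S/(2a)) = 1.641239

a=58.391 sag=37.442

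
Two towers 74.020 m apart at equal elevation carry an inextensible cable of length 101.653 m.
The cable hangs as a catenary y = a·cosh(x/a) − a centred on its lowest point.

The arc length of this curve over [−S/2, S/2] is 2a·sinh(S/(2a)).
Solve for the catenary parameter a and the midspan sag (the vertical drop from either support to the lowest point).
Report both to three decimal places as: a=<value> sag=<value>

a=26.010 sag=31.085

seed: a₀ = √(S³/(24(L−S))) = √(74.020³/(24·27.633)) = 24.728854
iter 1: u=1.496632  f(a)=+3.265e+00  f'(a)=-2.777e+00  a ← 24.728854 − (+3.265e+00/-2.777e+00) = 25.904510
iter 2: u=1.428709  f(a)=+2.473e-01  f'(a)=-2.371e+00  a ← 25.904510 − (+2.473e-01/-2.371e+00) = 26.008799
iter 3: u=1.422980  f(a)=+1.675e-03  f'(a)=-2.339e+00  a ← 26.008799 − (+1.675e-03/-2.339e+00) = 26.009516
iter 4: u=1.422941  f(a)=+7.804e-08  f'(a)=-2.339e+00  a ← 26.009516 − (+7.804e-08/-2.339e+00) = 26.009516
iter 5: u=1.422941  f(a)=-1.421e-14  f'(a)=-2.339e+00  a ← 26.009516 − (-1.421e-14/-2.339e+00) = 26.009516
converged: |Δa| < 1e-12 after 5 iterations
sag = a·(cosh(S/(2a)) − 1) = 26.009516·(cosh(1.422941) − 1) = 31.085388
T_max/T_min = cosh(S/(2a)) = 2.195154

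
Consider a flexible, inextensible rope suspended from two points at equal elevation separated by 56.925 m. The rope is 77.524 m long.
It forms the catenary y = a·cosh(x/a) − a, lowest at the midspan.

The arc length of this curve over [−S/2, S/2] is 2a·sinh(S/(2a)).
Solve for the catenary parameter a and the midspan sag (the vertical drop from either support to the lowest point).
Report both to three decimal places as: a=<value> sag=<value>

seed: a₀ = √(S³/(24(L−S))) = √(56.925³/(24·20.599)) = 19.316386
iter 1: u=1.473490  f(a)=+2.355e+00  f'(a)=-2.633e+00  a ← 19.316386 − (+2.355e+00/-2.633e+00) = 20.210850
iter 2: u=1.408278  f(a)=+1.735e-01  f'(a)=-2.258e+00  a ← 20.210850 − (+1.735e-01/-2.258e+00) = 20.287667
iter 3: u=1.402946  f(a)=+1.107e-03  f'(a)=-2.230e+00  a ← 20.287667 − (+1.107e-03/-2.230e+00) = 20.288164
iter 4: u=1.402912  f(a)=+4.566e-08  f'(a)=-2.229e+00  a ← 20.288164 − (+4.566e-08/-2.229e+00) = 20.288164
iter 5: u=1.402912  f(a)=-1.421e-14  f'(a)=-2.229e+00  a ← 20.288164 − (-1.421e-14/-2.229e+00) = 20.288164
converged: |Δa| < 1e-12 after 5 iterations
sag = a·(cosh(S/(2a)) − 1) = 20.288164·(cosh(1.402912) − 1) = 23.462290
T_max/T_min = cosh(S/(2a)) = 2.156452

a=20.288 sag=23.462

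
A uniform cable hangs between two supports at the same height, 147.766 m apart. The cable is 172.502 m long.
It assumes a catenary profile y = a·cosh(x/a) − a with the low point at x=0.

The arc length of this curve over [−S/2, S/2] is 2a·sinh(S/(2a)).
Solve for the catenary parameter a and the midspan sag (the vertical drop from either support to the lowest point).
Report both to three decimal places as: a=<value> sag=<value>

seed: a₀ = √(S³/(24(L−S))) = √(147.766³/(24·24.736)) = 73.721034
iter 1: u=1.002197  f(a)=+1.272e+00  f'(a)=-7.409e-01  a ← 73.721034 − (+1.272e+00/-7.409e-01) = 75.438276
iter 2: u=0.979383  f(a)=+4.581e-02  f'(a)=-6.884e-01  a ← 75.438276 − (+4.581e-02/-6.884e-01) = 75.504824
iter 3: u=0.978520  f(a)=+6.432e-05  f'(a)=-6.865e-01  a ← 75.504824 − (+6.432e-05/-6.865e-01) = 75.504918
iter 4: u=0.978519  f(a)=+1.271e-10  f'(a)=-6.865e-01  a ← 75.504918 − (+1.271e-10/-6.865e-01) = 75.504918
iter 5: u=0.978519  f(a)=+2.842e-14  f'(a)=-6.865e-01  a ← 75.504918 − (+2.842e-14/-6.865e-01) = 75.504918
converged: |Δa| < 1e-12 after 5 iterations
sag = a·(cosh(S/(2a)) − 1) = 75.504918·(cosh(0.978519) − 1) = 39.125914
T_max/T_min = cosh(S/(2a)) = 1.518190

a=75.505 sag=39.126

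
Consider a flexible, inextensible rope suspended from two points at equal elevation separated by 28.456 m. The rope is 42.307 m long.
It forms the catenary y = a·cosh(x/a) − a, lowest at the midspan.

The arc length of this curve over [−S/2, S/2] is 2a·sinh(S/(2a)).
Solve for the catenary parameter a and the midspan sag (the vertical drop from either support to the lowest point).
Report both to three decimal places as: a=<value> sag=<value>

a=8.876 sag=14.064

seed: a₀ = √(S³/(24(L−S))) = √(28.456³/(24·13.851)) = 8.325582
iter 1: u=1.708950  f(a)=+2.169e+00  f'(a)=-4.406e+00  a ← 8.325582 − (+2.169e+00/-4.406e+00) = 8.817876
iter 2: u=1.613541  f(a)=+2.073e-01  f'(a)=-3.601e+00  a ← 8.817876 − (+2.073e-01/-3.601e+00) = 8.875439
iter 3: u=1.603076  f(a)=+2.334e-03  f'(a)=-3.520e+00  a ← 8.875439 − (+2.334e-03/-3.520e+00) = 8.876102
iter 4: u=1.602956  f(a)=+3.034e-07  f'(a)=-3.519e+00  a ← 8.876102 − (+3.034e-07/-3.519e+00) = 8.876102
iter 5: u=1.602956  f(a)=+7.105e-15  f'(a)=-3.519e+00  a ← 8.876102 − (+7.105e-15/-3.519e+00) = 8.876102
converged: |Δa| < 1e-12 after 5 iterations
sag = a·(cosh(S/(2a)) − 1) = 8.876102·(cosh(1.602956) − 1) = 14.064163
T_max/T_min = cosh(S/(2a)) = 2.584498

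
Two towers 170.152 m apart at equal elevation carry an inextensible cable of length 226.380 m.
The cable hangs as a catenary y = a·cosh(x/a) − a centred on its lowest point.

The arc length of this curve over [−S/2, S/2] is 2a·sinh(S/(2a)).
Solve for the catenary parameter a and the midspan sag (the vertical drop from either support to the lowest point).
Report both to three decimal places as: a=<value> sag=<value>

seed: a₀ = √(S³/(24(L−S))) = √(170.152³/(24·56.228)) = 60.419016
iter 1: u=1.408100  f(a)=+5.845e+00  f'(a)=-2.257e+00  a ← 60.419016 − (+5.845e+00/-2.257e+00) = 63.008170
iter 2: u=1.350238  f(a)=+3.967e-01  f'(a)=-1.960e+00  a ← 63.008170 − (+3.967e-01/-1.960e+00) = 63.210522
iter 3: u=1.345915  f(a)=+2.122e-03  f'(a)=-1.940e+00  a ← 63.210522 − (+2.122e-03/-1.940e+00) = 63.211616
iter 4: u=1.345892  f(a)=+6.141e-08  f'(a)=-1.939e+00  a ← 63.211616 − (+6.141e-08/-1.939e+00) = 63.211616
iter 5: u=1.345892  f(a)=-5.684e-14  f'(a)=-1.939e+00  a ← 63.211616 − (-5.684e-14/-1.939e+00) = 63.211616
converged: |Δa| < 1e-12 after 5 iterations
sag = a·(cosh(S/(2a)) − 1) = 63.211616·(cosh(1.345892) − 1) = 66.432838
T_max/T_min = cosh(S/(2a)) = 2.050959

a=63.212 sag=66.433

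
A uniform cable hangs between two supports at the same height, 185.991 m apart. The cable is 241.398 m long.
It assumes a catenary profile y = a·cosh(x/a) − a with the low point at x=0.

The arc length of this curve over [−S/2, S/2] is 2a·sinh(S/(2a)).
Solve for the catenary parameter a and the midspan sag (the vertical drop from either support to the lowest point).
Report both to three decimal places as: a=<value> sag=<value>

seed: a₀ = √(S³/(24(L−S))) = √(185.991³/(24·55.407)) = 69.558460
iter 1: u=1.336940  f(a)=+5.168e+00  f'(a)=-1.897e+00  a ← 69.558460 − (+5.168e+00/-1.897e+00) = 72.283157
iter 2: u=1.286545  f(a)=+3.192e-01  f'(a)=-1.669e+00  a ← 72.283157 − (+3.192e-01/-1.669e+00) = 72.474390
iter 3: u=1.283150  f(a)=+1.395e-03  f'(a)=-1.654e+00  a ← 72.474390 − (+1.395e-03/-1.654e+00) = 72.475233
iter 4: u=1.283135  f(a)=+2.689e-08  f'(a)=-1.654e+00  a ← 72.475233 − (+2.689e-08/-1.654e+00) = 72.475233
iter 5: u=1.283135  f(a)=+2.842e-14  f'(a)=-1.654e+00  a ← 72.475233 − (+2.842e-14/-1.654e+00) = 72.475233
converged: |Δa| < 1e-12 after 5 iterations
sag = a·(cosh(S/(2a)) − 1) = 72.475233·(cosh(1.283135) − 1) = 68.311513
T_max/T_min = cosh(S/(2a)) = 1.942550

a=72.475 sag=68.312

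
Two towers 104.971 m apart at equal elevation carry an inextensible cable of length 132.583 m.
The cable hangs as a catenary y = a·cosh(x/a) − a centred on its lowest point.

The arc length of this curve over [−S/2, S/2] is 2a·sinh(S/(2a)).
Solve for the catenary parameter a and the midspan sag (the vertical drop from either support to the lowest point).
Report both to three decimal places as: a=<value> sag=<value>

seed: a₀ = √(S³/(24(L−S))) = √(104.971³/(24·27.612)) = 41.778173
iter 1: u=1.256290  f(a)=+2.263e+00  f'(a)=-1.543e+00  a ← 41.778173 − (+2.263e+00/-1.543e+00) = 43.244982
iter 2: u=1.213678  f(a)=+1.246e-01  f'(a)=-1.377e+00  a ← 43.244982 − (+1.246e-01/-1.377e+00) = 43.335491
iter 3: u=1.211144  f(a)=+4.268e-04  f'(a)=-1.367e+00  a ← 43.335491 − (+4.268e-04/-1.367e+00) = 43.335804
iter 4: u=1.211135  f(a)=+5.044e-09  f'(a)=-1.367e+00  a ← 43.335804 − (+5.044e-09/-1.367e+00) = 43.335804
iter 5: u=1.211135  f(a)=+0.000e+00  f'(a)=-1.367e+00  a ← 43.335804 − (+0.000e+00/-1.367e+00) = 43.335804
converged: |Δa| < 1e-12 after 5 iterations
sag = a·(cosh(S/(2a)) − 1) = 43.335804·(cosh(1.211135) − 1) = 35.863659
T_max/T_min = cosh(S/(2a)) = 1.827576

a=43.336 sag=35.864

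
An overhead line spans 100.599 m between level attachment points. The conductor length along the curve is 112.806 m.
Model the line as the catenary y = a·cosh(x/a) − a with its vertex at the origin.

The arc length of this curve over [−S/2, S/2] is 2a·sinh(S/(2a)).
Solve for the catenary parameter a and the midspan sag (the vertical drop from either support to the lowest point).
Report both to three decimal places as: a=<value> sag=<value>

seed: a₀ = √(S³/(24(L−S))) = √(100.599³/(24·12.207)) = 58.949538
iter 1: u=0.853264  f(a)=+4.522e-01  f'(a)=-4.451e-01  a ← 58.949538 − (+4.522e-01/-4.451e-01) = 59.965386
iter 2: u=0.838809  f(a)=+1.195e-02  f'(a)=-4.218e-01  a ← 59.965386 − (+1.195e-02/-4.218e-01) = 59.993720
iter 3: u=0.838413  f(a)=+8.855e-06  f'(a)=-4.212e-01  a ← 59.993720 − (+8.855e-06/-4.212e-01) = 59.993741
iter 4: u=0.838412  f(a)=+4.860e-12  f'(a)=-4.212e-01  a ← 59.993741 − (+4.860e-12/-4.212e-01) = 59.993741
converged: |Δa| < 1e-12 after 4 iterations
sag = a·(cosh(S/(2a)) − 1) = 59.993741·(cosh(0.838412) − 1) = 22.350338
T_max/T_min = cosh(S/(2a)) = 1.372545

a=59.994 sag=22.350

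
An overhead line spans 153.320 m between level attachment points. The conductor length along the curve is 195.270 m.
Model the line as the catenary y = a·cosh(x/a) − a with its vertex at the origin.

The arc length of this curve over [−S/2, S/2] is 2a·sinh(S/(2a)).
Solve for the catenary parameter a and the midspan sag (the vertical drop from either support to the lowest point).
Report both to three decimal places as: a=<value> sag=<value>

seed: a₀ = √(S³/(24(L−S))) = √(153.320³/(24·41.950)) = 59.831048
iter 1: u=1.281275  f(a)=+3.581e+00  f'(a)=-1.646e+00  a ← 59.831048 − (+3.581e+00/-1.646e+00) = 62.006151
iter 2: u=1.236329  f(a)=+2.045e-01  f'(a)=-1.463e+00  a ← 62.006151 − (+2.045e-01/-1.463e+00) = 62.145944
iter 3: u=1.233548  f(a)=+7.568e-04  f'(a)=-1.452e+00  a ← 62.145944 − (+7.568e-04/-1.452e+00) = 62.146465
iter 4: u=1.233538  f(a)=+1.044e-08  f'(a)=-1.452e+00  a ← 62.146465 − (+1.044e-08/-1.452e+00) = 62.146465
iter 5: u=1.233538  f(a)=-5.684e-14  f'(a)=-1.452e+00  a ← 62.146465 − (-5.684e-14/-1.452e+00) = 62.146465
converged: |Δa| < 1e-12 after 5 iterations
sag = a·(cosh(S/(2a)) − 1) = 62.146465·(cosh(1.233538) − 1) = 53.589339
T_max/T_min = cosh(S/(2a)) = 1.862307

a=62.146 sag=53.589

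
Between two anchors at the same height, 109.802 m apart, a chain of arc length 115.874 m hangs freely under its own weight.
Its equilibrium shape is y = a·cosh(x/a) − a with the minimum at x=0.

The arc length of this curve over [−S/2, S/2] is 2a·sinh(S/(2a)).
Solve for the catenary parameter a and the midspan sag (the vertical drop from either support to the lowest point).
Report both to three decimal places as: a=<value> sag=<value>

a=96.092 sag=16.115

seed: a₀ = √(S³/(24(L−S))) = √(109.802³/(24·6.072)) = 95.311186
iter 1: u=0.576018  f(a)=+1.015e-01  f'(a)=-1.317e-01  a ← 95.311186 − (+1.015e-01/-1.317e-01) = 96.082174
iter 2: u=0.571396  f(a)=+1.245e-03  f'(a)=-1.285e-01  a ← 96.082174 − (+1.245e-03/-1.285e-01) = 96.091866
iter 3: u=0.571339  f(a)=+1.924e-07  f'(a)=-1.284e-01  a ← 96.091866 − (+1.924e-07/-1.284e-01) = 96.091867
iter 4: u=0.571339  f(a)=+1.421e-14  f'(a)=-1.284e-01  a ← 96.091867 − (+1.421e-14/-1.284e-01) = 96.091867
converged: |Δa| < 1e-12 after 4 iterations
sag = a·(cosh(S/(2a)) − 1) = 96.091867·(cosh(0.571339) − 1) = 16.114830
T_max/T_min = cosh(S/(2a)) = 1.167702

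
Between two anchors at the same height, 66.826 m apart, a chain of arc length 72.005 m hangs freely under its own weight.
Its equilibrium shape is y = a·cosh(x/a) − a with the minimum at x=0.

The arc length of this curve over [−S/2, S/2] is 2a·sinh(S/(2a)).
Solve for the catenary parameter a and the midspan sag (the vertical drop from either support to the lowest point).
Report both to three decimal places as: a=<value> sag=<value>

seed: a₀ = √(S³/(24(L−S))) = √(66.826³/(24·5.179)) = 48.999272
iter 1: u=0.681908  f(a)=+1.218e-01  f'(a)=-2.214e-01  a ← 48.999272 − (+1.218e-01/-2.214e-01) = 49.549232
iter 2: u=0.674339  f(a)=+2.080e-03  f'(a)=-2.139e-01  a ← 49.549232 − (+2.080e-03/-2.139e-01) = 49.558958
iter 3: u=0.674207  f(a)=+6.306e-07  f'(a)=-2.137e-01  a ← 49.558958 − (+6.306e-07/-2.137e-01) = 49.558961
iter 4: u=0.674207  f(a)=+5.684e-14  f'(a)=-2.137e-01  a ← 49.558961 − (+5.684e-14/-2.137e-01) = 49.558961
converged: |Δa| < 1e-12 after 4 iterations
sag = a·(cosh(S/(2a)) − 1) = 49.558961·(cosh(0.674207) − 1) = 11.696819
T_max/T_min = cosh(S/(2a)) = 1.236018

a=49.559 sag=11.697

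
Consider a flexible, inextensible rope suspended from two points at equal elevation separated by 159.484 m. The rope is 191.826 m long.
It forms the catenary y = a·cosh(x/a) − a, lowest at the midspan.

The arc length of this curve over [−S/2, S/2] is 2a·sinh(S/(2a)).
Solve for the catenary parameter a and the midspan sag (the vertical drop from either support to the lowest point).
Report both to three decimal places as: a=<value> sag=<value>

a=74.395 sag=46.988

seed: a₀ = √(S³/(24(L−S))) = √(159.484³/(24·32.342)) = 72.291398
iter 1: u=1.103063  f(a)=+2.026e+00  f'(a)=-1.008e+00  a ← 72.291398 − (+2.026e+00/-1.008e+00) = 74.299951
iter 2: u=1.073244  f(a)=+8.749e-02  f'(a)=-9.231e-01  a ← 74.299951 − (+8.749e-02/-9.231e-01) = 74.394730
iter 3: u=1.071877  f(a)=+1.795e-04  f'(a)=-9.193e-01  a ← 74.394730 − (+1.795e-04/-9.193e-01) = 74.394926
iter 4: u=1.071874  f(a)=+7.593e-10  f'(a)=-9.193e-01  a ← 74.394926 − (+7.593e-10/-9.193e-01) = 74.394926
iter 5: u=1.071874  f(a)=+0.000e+00  f'(a)=-9.193e-01  a ← 74.394926 − (+0.000e+00/-9.193e-01) = 74.394926
converged: |Δa| < 1e-12 after 5 iterations
sag = a·(cosh(S/(2a)) − 1) = 74.394926·(cosh(1.071874) − 1) = 46.988387
T_max/T_min = cosh(S/(2a)) = 1.631607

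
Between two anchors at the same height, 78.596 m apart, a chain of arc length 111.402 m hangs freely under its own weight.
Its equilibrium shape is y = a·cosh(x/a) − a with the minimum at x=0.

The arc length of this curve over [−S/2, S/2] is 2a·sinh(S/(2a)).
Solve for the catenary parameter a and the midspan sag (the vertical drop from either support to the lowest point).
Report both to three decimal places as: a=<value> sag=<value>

seed: a₀ = √(S³/(24(L−S))) = √(78.596³/(24·32.806)) = 24.832383
iter 1: u=1.582530  f(a)=+4.362e+00  f'(a)=-3.366e+00  a ← 24.832383 − (+4.362e+00/-3.366e+00) = 26.128209
iter 2: u=1.504045  f(a)=+3.647e-01  f'(a)=-2.825e+00  a ← 26.128209 − (+3.647e-01/-2.825e+00) = 26.257312
iter 3: u=1.496650  f(a)=+3.063e-03  f'(a)=-2.777e+00  a ← 26.257312 − (+3.063e-03/-2.777e+00) = 26.258415
iter 4: u=1.496587  f(a)=+2.201e-07  f'(a)=-2.777e+00  a ← 26.258415 − (+2.201e-07/-2.777e+00) = 26.258415
iter 5: u=1.496587  f(a)=+1.421e-14  f'(a)=-2.777e+00  a ← 26.258415 − (+1.421e-14/-2.777e+00) = 26.258415
converged: |Δa| < 1e-12 after 5 iterations
sag = a·(cosh(S/(2a)) − 1) = 26.258415·(cosh(1.496587) − 1) = 35.321661
T_max/T_min = cosh(S/(2a)) = 2.345156

a=26.258 sag=35.322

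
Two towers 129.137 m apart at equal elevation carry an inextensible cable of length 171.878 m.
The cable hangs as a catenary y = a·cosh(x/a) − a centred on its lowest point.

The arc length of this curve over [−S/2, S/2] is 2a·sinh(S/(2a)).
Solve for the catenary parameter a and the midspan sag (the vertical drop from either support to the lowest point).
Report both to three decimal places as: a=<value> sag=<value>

seed: a₀ = √(S³/(24(L−S))) = √(129.137³/(24·42.741)) = 45.819261
iter 1: u=1.409200  f(a)=+4.450e+00  f'(a)=-2.263e+00  a ← 45.819261 − (+4.450e+00/-2.263e+00) = 47.785405
iter 2: u=1.351218  f(a)=+3.025e-01  f'(a)=-1.965e+00  a ← 47.785405 − (+3.025e-01/-1.965e+00) = 47.939316
iter 3: u=1.346880  f(a)=+1.623e-03  f'(a)=-1.944e+00  a ← 47.939316 − (+1.623e-03/-1.944e+00) = 47.940151
iter 4: u=1.346856  f(a)=+4.725e-08  f'(a)=-1.944e+00  a ← 47.940151 − (+4.725e-08/-1.944e+00) = 47.940151
iter 5: u=1.346856  f(a)=+0.000e+00  f'(a)=-1.944e+00  a ← 47.940151 − (+0.000e+00/-1.944e+00) = 47.940151
converged: |Δa| < 1e-12 after 5 iterations
sag = a·(cosh(S/(2a)) − 1) = 47.940151·(cosh(1.346856) − 1) = 50.465996
T_max/T_min = cosh(S/(2a)) = 2.052687

a=47.940 sag=50.466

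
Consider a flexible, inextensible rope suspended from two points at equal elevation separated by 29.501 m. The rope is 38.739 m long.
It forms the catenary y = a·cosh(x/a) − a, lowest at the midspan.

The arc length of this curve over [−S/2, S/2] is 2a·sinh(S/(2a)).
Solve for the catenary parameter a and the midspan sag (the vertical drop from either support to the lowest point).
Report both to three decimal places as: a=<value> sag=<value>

a=11.234 sag=11.157

seed: a₀ = √(S³/(24(L−S))) = √(29.501³/(24·9.238)) = 10.761195
iter 1: u=1.370712  f(a)=+9.077e-01  f'(a)=-2.062e+00  a ← 10.761195 − (+9.077e-01/-2.062e+00) = 11.201416
iter 2: u=1.316842  f(a)=+5.867e-02  f'(a)=-1.803e+00  a ← 11.201416 − (+5.867e-02/-1.803e+00) = 11.233953
iter 3: u=1.313028  f(a)=+2.826e-04  f'(a)=-1.786e+00  a ← 11.233953 − (+2.826e-04/-1.786e+00) = 11.234111
iter 4: u=1.313010  f(a)=+6.625e-09  f'(a)=-1.786e+00  a ← 11.234111 − (+6.625e-09/-1.786e+00) = 11.234111
iter 5: u=1.313010  f(a)=+0.000e+00  f'(a)=-1.786e+00  a ← 11.234111 − (+0.000e+00/-1.786e+00) = 11.234111
converged: |Δa| < 1e-12 after 5 iterations
sag = a·(cosh(S/(2a)) − 1) = 11.234111·(cosh(1.313010) − 1) = 11.157467
T_max/T_min = cosh(S/(2a)) = 1.993178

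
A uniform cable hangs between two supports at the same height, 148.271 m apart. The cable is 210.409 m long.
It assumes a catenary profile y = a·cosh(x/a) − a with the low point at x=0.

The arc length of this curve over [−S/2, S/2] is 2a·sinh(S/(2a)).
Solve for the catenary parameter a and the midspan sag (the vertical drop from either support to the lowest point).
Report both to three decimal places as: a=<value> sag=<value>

seed: a₀ = √(S³/(24(L−S))) = √(148.271³/(24·62.138)) = 46.751986
iter 1: u=1.585719  f(a)=+8.297e+00  f'(a)=-3.390e+00  a ← 46.751986 − (+8.297e+00/-3.390e+00) = 49.199761
iter 2: u=1.506826  f(a)=+6.961e-01  f'(a)=-2.843e+00  a ← 49.199761 − (+6.961e-01/-2.843e+00) = 49.444658
iter 3: u=1.499363  f(a)=+5.892e-03  f'(a)=-2.795e+00  a ← 49.444658 − (+5.892e-03/-2.795e+00) = 49.446766
iter 4: u=1.499299  f(a)=+4.301e-07  f'(a)=-2.794e+00  a ← 49.446766 − (+4.301e-07/-2.794e+00) = 49.446766
iter 5: u=1.499299  f(a)=-2.842e-14  f'(a)=-2.794e+00  a ← 49.446766 − (-2.842e-14/-2.794e+00) = 49.446766
converged: |Δa| < 1e-12 after 5 iterations
sag = a·(cosh(S/(2a)) − 1) = 49.446766·(cosh(1.499299) − 1) = 66.798533
T_max/T_min = cosh(S/(2a)) = 2.350918

a=49.447 sag=66.799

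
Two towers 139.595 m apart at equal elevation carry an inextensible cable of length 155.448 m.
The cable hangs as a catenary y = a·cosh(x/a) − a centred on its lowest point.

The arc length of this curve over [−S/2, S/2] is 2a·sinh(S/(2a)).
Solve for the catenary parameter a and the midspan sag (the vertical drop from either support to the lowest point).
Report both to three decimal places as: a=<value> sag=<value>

a=85.960 sag=29.929

seed: a₀ = √(S³/(24(L−S))) = √(139.595³/(24·15.853)) = 84.555808
iter 1: u=0.825461  f(a)=+5.489e-01  f'(a)=-4.012e-01  a ← 84.555808 − (+5.489e-01/-4.012e-01) = 85.924235
iter 2: u=0.812314  f(a)=+1.361e-02  f'(a)=-3.815e-01  a ← 85.924235 − (+1.361e-02/-3.815e-01) = 85.959912
iter 3: u=0.811977  f(a)=+8.837e-06  f'(a)=-3.810e-01  a ← 85.959912 − (+8.837e-06/-3.810e-01) = 85.959935
iter 4: u=0.811977  f(a)=+3.752e-12  f'(a)=-3.810e-01  a ← 85.959935 − (+3.752e-12/-3.810e-01) = 85.959935
converged: |Δa| < 1e-12 after 4 iterations
sag = a·(cosh(S/(2a)) − 1) = 85.959935·(cosh(0.811977) − 1) = 29.928505
T_max/T_min = cosh(S/(2a)) = 1.348168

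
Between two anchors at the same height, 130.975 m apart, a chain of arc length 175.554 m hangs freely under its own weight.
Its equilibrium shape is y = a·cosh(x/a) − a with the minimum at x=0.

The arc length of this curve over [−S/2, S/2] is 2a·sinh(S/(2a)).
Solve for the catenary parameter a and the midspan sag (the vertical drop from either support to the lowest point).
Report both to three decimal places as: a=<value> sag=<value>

a=48.003 sag=52.042

seed: a₀ = √(S³/(24(L−S))) = √(130.975³/(24·44.579)) = 45.825987
iter 1: u=1.429047  f(a)=+4.780e+00  f'(a)=-2.373e+00  a ← 45.825987 − (+4.780e+00/-2.373e+00) = 47.840161
iter 2: u=1.368881  f(a)=+3.332e-01  f'(a)=-2.053e+00  a ← 47.840161 − (+3.332e-01/-2.053e+00) = 48.002476
iter 3: u=1.364253  f(a)=+1.887e-03  f'(a)=-2.029e+00  a ← 48.002476 − (+1.887e-03/-2.029e+00) = 48.003406
iter 4: u=1.364226  f(a)=+6.131e-08  f'(a)=-2.029e+00  a ← 48.003406 − (+6.131e-08/-2.029e+00) = 48.003406
iter 5: u=1.364226  f(a)=+5.684e-14  f'(a)=-2.029e+00  a ← 48.003406 − (+5.684e-14/-2.029e+00) = 48.003406
converged: |Δa| < 1e-12 after 5 iterations
sag = a·(cosh(S/(2a)) − 1) = 48.003406·(cosh(1.364226) − 1) = 52.042227
T_max/T_min = cosh(S/(2a)) = 2.084136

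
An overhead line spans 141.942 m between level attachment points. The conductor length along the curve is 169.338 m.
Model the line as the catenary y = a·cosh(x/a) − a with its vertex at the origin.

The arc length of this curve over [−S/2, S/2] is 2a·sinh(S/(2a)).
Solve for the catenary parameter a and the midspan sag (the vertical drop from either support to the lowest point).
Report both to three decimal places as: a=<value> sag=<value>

seed: a₀ = √(S³/(24(L−S))) = √(141.942³/(24·27.396)) = 65.950362
iter 1: u=1.076128  f(a)=+1.631e+00  f'(a)=-9.311e-01  a ← 65.950362 − (+1.631e+00/-9.311e-01) = 67.701811
iter 2: u=1.048288  f(a)=+6.722e-02  f'(a)=-8.558e-01  a ← 67.701811 − (+6.722e-02/-8.558e-01) = 67.780362
iter 3: u=1.047073  f(a)=+1.251e-04  f'(a)=-8.526e-01  a ← 67.780362 − (+1.251e-04/-8.526e-01) = 67.780509
iter 4: u=1.047071  f(a)=+4.350e-10  f'(a)=-8.526e-01  a ← 67.780509 − (+4.350e-10/-8.526e-01) = 67.780509
iter 5: u=1.047071  f(a)=+2.842e-14  f'(a)=-8.526e-01  a ← 67.780509 − (+2.842e-14/-8.526e-01) = 67.780509
converged: |Δa| < 1e-12 after 5 iterations
sag = a·(cosh(S/(2a)) − 1) = 67.780509·(cosh(1.047071) − 1) = 40.677026
T_max/T_min = cosh(S/(2a)) = 1.600129

a=67.781 sag=40.677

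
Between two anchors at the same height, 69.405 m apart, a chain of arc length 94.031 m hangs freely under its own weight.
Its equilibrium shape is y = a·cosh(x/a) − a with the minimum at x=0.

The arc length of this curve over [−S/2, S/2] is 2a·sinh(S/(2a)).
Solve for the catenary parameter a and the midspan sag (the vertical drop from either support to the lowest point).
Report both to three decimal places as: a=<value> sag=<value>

a=24.959 sag=28.271

seed: a₀ = √(S³/(24(L−S))) = √(69.405³/(24·24.626)) = 23.783928
iter 1: u=1.459074  f(a)=+2.758e+00  f'(a)=-2.547e+00  a ← 23.783928 − (+2.758e+00/-2.547e+00) = 24.867040
iter 2: u=1.395522  f(a)=+1.996e-01  f'(a)=-2.190e+00  a ← 24.867040 − (+1.996e-01/-2.190e+00) = 24.958176
iter 3: u=1.390426  f(a)=+1.226e-03  f'(a)=-2.163e+00  a ← 24.958176 − (+1.226e-03/-2.163e+00) = 24.958743
iter 4: u=1.390395  f(a)=+4.683e-08  f'(a)=-2.163e+00  a ← 24.958743 − (+4.683e-08/-2.163e+00) = 24.958743
iter 5: u=1.390395  f(a)=+1.421e-14  f'(a)=-2.163e+00  a ← 24.958743 − (+1.421e-14/-2.163e+00) = 24.958743
converged: |Δa| < 1e-12 after 5 iterations
sag = a·(cosh(S/(2a)) − 1) = 24.958743·(cosh(1.390395) − 1) = 28.270911
T_max/T_min = cosh(S/(2a)) = 2.132706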